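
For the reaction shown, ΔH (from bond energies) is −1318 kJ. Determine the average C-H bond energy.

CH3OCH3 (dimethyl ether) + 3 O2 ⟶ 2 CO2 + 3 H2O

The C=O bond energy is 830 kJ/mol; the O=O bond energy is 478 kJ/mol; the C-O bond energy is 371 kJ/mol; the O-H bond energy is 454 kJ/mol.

D(C-H) ≈ 425 kJ/mol

Let D be the C-H bond energy.
Σ(broken) = 6×D + 2×371 + 3×478 = 2176 + 6D
Σ(formed) = 4×830 + 6×454 = 6044
ΔH = Σ(broken) − Σ(formed) = (2176 + 6D) − (6044) = −3868 + 6D
Setting this equal to −1318 kJ gives 6D = 2550, so D = 425 kJ/mol.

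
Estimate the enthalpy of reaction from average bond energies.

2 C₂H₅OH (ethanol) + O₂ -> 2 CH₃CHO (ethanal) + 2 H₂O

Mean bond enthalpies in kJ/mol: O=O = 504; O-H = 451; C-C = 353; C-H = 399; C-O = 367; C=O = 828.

ΔH ≈ −522 kJ

Bonds broken (reactants):
  C-C: 2 × 353 = 706
  C-H: 10 × 399 = 3990
  C-O: 2 × 367 = 734
  O-H: 2 × 451 = 902
  O=O: 1 × 504 = 504
  Σ(broken) = 6836 kJ
Bonds formed (products):
  C-C: 2 × 353 = 706
  C-H: 8 × 399 = 3192
  C=O: 2 × 828 = 1656
  O-H: 4 × 451 = 1804
  Σ(formed) = 7358 kJ
ΔH = Σ(broken) − Σ(formed) = 6836 − 7358 = −522 kJ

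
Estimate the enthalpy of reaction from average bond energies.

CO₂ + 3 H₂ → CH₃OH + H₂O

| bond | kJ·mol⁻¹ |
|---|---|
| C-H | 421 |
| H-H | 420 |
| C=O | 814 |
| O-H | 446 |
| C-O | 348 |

Bonds broken (reactants):
  C=O: 2 × 814 = 1628
  H-H: 3 × 420 = 1260
  Σ(broken) = 2888 kJ
Bonds formed (products):
  C-H: 3 × 421 = 1263
  C-O: 1 × 348 = 348
  O-H: 3 × 446 = 1338
  Σ(formed) = 2949 kJ
ΔH = Σ(broken) − Σ(formed) = 2888 − 2949 = −61 kJ

ΔH ≈ −61 kJ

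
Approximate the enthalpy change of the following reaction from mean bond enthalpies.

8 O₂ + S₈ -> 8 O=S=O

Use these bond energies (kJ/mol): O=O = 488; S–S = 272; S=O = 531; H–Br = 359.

Bonds broken (reactants):
  O=O: 8 × 488 = 3904
  S–S: 8 × 272 = 2176
  Σ(broken) = 6080 kJ
Bonds formed (products):
  S=O: 16 × 531 = 8496
  Σ(formed) = 8496 kJ
ΔH = Σ(broken) − Σ(formed) = 6080 − 8496 = −2416 kJ

ΔH ≈ −2416 kJ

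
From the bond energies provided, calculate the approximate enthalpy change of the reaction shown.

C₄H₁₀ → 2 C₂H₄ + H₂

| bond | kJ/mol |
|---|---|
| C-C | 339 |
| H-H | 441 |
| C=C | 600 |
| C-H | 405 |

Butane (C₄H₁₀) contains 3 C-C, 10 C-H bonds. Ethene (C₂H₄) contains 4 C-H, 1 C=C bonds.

ΔH ≈ +186 kJ

Bonds broken (reactants):
  C-C: 3 × 339 = 1017
  C-H: 10 × 405 = 4050
  Σ(broken) = 5067 kJ
Bonds formed (products):
  C-H: 8 × 405 = 3240
  C=C: 2 × 600 = 1200
  H-H: 1 × 441 = 441
  Σ(formed) = 4881 kJ
ΔH = Σ(broken) − Σ(formed) = 5067 − 4881 = +186 kJ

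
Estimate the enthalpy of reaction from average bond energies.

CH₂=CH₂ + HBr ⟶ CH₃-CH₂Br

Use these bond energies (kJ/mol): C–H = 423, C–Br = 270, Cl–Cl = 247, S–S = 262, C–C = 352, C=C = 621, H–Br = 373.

ΔH ≈ −51 kJ

Bonds broken (reactants):
  C–H: 4 × 423 = 1692
  C=C: 1 × 621 = 621
  H–Br: 1 × 373 = 373
  Σ(broken) = 2686 kJ
Bonds formed (products):
  C–Br: 1 × 270 = 270
  C–C: 1 × 352 = 352
  C–H: 5 × 423 = 2115
  Σ(formed) = 2737 kJ
ΔH = Σ(broken) − Σ(formed) = 2686 − 2737 = −51 kJ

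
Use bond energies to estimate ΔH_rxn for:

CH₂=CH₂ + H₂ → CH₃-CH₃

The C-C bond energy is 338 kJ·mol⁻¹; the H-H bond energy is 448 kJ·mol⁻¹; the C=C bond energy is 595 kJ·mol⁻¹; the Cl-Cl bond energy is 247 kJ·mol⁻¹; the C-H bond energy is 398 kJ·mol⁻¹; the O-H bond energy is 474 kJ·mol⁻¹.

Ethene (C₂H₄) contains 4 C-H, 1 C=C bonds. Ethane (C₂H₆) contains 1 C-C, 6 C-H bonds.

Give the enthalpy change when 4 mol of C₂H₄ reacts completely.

ΔH = −364 kJ

Bonds broken (reactants):
  C-H: 4 × 398 = 1592
  C=C: 1 × 595 = 595
  H-H: 1 × 448 = 448
  Σ(broken) = 2635 kJ
Bonds formed (products):
  C-C: 1 × 338 = 338
  C-H: 6 × 398 = 2388
  Σ(formed) = 2726 kJ
ΔH = Σ(broken) − Σ(formed) = 2635 − 2726 = −91 kJ
For 4× the reaction as written: 4 × (−91) = −364 kJ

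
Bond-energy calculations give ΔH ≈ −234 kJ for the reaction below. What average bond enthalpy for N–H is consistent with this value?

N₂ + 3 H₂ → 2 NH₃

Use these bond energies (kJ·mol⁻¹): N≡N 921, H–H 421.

D(N–H) ≈ 403 kJ/mol

Let D be the N–H bond energy.
Σ(broken) = 3×421 + 1×921 = 2184
Σ(formed) = 6×D = 6D
ΔH = Σ(broken) − Σ(formed) = (2184) − (6D) = +2184 − 6D
Setting this equal to −234 kJ gives 6D = 2418, so D = 403 kJ/mol.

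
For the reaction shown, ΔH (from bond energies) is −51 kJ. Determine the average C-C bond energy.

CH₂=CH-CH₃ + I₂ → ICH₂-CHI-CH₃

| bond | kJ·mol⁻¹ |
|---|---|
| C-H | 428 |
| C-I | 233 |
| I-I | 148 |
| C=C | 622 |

D(C-C) ≈ 355 kJ/mol

Let D be the C-C bond energy.
Σ(broken) = 1×D + 6×428 + 1×622 + 1×148 = 3338 + D
Σ(formed) = 2×D + 6×428 + 2×233 = 3034 + 2D
ΔH = Σ(broken) − Σ(formed) = (3338 + D) − (3034 + 2D) = +304 − D
Setting this equal to −51 kJ gives D = 355 kJ/mol.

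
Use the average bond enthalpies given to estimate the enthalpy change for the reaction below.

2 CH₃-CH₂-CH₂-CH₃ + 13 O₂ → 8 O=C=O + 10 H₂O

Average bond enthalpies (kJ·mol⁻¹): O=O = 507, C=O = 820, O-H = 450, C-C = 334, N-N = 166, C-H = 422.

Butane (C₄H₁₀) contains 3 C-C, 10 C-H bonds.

Bonds broken (reactants):
  C-C: 6 × 334 = 2004
  C-H: 20 × 422 = 8440
  O=O: 13 × 507 = 6591
  Σ(broken) = 17035 kJ
Bonds formed (products):
  C=O: 16 × 820 = 13120
  O-H: 20 × 450 = 9000
  Σ(formed) = 22120 kJ
ΔH = Σ(broken) − Σ(formed) = 17035 − 22120 = −5085 kJ

ΔH ≈ −5085 kJ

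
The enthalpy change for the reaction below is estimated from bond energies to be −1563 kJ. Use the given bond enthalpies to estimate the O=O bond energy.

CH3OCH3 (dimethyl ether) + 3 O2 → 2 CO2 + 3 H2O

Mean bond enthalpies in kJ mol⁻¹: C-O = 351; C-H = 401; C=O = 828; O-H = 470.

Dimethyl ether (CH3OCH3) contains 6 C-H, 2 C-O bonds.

Let D be the O=O bond energy.
Σ(broken) = 6×401 + 2×351 + 3×D = 3108 + 3D
Σ(formed) = 4×828 + 6×470 = 6132
ΔH = Σ(broken) − Σ(formed) = (3108 + 3D) − (6132) = −3024 + 3D
Setting this equal to −1563 kJ gives 3D = 1461, so D = 487 kJ/mol.

D(O=O) ≈ 487 kJ/mol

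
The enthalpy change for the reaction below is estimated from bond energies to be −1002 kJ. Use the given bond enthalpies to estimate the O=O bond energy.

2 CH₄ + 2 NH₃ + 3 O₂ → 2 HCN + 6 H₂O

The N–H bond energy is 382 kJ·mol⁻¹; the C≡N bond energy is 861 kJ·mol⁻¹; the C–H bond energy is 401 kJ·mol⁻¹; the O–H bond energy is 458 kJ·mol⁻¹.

Let D be the O=O bond energy.
Σ(broken) = 8×401 + 6×382 + 3×D = 5500 + 3D
Σ(formed) = 2×861 + 2×401 + 12×458 = 8020
ΔH = Σ(broken) − Σ(formed) = (5500 + 3D) − (8020) = −2520 + 3D
Setting this equal to −1002 kJ gives 3D = 1518, so D = 506 kJ/mol.

D(O=O) ≈ 506 kJ/mol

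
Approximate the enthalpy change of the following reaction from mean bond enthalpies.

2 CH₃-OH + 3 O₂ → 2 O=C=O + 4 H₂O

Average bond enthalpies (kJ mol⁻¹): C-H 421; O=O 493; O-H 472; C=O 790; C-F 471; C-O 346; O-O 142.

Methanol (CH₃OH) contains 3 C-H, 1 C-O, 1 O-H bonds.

Bonds broken (reactants):
  C-H: 6 × 421 = 2526
  C-O: 2 × 346 = 692
  O-H: 2 × 472 = 944
  O=O: 3 × 493 = 1479
  Σ(broken) = 5641 kJ
Bonds formed (products):
  C=O: 4 × 790 = 3160
  O-H: 8 × 472 = 3776
  Σ(formed) = 6936 kJ
ΔH = Σ(broken) − Σ(formed) = 5641 − 6936 = −1295 kJ

ΔH ≈ −1295 kJ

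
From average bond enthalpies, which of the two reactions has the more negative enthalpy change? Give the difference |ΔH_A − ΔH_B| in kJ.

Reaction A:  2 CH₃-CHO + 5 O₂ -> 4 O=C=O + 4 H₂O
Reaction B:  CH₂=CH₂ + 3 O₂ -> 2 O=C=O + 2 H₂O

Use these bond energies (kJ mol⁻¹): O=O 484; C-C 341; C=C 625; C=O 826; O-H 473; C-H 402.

Reaction A, by 911 kJ

Reaction A:
  Bonds broken (reactants):
    C-C: 2 × 341 = 682
    C-H: 8 × 402 = 3216
    C=O: 2 × 826 = 1652
    O=O: 5 × 484 = 2420
    Σ(broken) = 7970 kJ
  Bonds formed (products):
    C=O: 8 × 826 = 6608
    O-H: 8 × 473 = 3784
    Σ(formed) = 10392 kJ
  ΔH_A = 7970 − 10392 = −2422 kJ
Reaction B:
  Bonds broken (reactants):
    C-H: 4 × 402 = 1608
    C=C: 1 × 625 = 625
    O=O: 3 × 484 = 1452
    Σ(broken) = 3685 kJ
  Bonds formed (products):
    C=O: 4 × 826 = 3304
    O-H: 4 × 473 = 1892
    Σ(formed) = 5196 kJ
  ΔH_B = 3685 − 5196 = −1511 kJ
ΔH_A − ΔH_B = −911 kJ, so reaction A has the more negative ΔH; |ΔH_A − ΔH_B| = 911 kJ.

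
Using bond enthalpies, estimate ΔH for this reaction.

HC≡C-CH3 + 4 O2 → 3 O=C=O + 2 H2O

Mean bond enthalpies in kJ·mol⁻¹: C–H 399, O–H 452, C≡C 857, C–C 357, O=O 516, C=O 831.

Bonds broken (reactants):
  C≡C: 1 × 857 = 857
  C–C: 1 × 357 = 357
  C–H: 4 × 399 = 1596
  O=O: 4 × 516 = 2064
  Σ(broken) = 4874 kJ
Bonds formed (products):
  C=O: 6 × 831 = 4986
  O–H: 4 × 452 = 1808
  Σ(formed) = 6794 kJ
ΔH = Σ(broken) − Σ(formed) = 4874 − 6794 = −1920 kJ

ΔH ≈ −1920 kJ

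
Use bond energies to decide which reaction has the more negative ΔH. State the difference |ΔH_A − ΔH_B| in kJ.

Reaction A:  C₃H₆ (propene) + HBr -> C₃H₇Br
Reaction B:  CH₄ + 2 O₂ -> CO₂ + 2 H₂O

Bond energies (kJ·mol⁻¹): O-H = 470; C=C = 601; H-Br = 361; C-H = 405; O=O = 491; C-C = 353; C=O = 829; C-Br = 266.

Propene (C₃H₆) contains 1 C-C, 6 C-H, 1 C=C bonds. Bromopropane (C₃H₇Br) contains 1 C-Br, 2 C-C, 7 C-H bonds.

Reaction A:
  Bonds broken (reactants):
    C-C: 1 × 353 = 353
    C-H: 6 × 405 = 2430
    C=C: 1 × 601 = 601
    H-Br: 1 × 361 = 361
    Σ(broken) = 3745 kJ
  Bonds formed (products):
    C-Br: 1 × 266 = 266
    C-C: 2 × 353 = 706
    C-H: 7 × 405 = 2835
    Σ(formed) = 3807 kJ
  ΔH_A = 3745 − 3807 = −62 kJ
Reaction B:
  Bonds broken (reactants):
    C-H: 4 × 405 = 1620
    O=O: 2 × 491 = 982
    Σ(broken) = 2602 kJ
  Bonds formed (products):
    C=O: 2 × 829 = 1658
    O-H: 4 × 470 = 1880
    Σ(formed) = 3538 kJ
  ΔH_B = 2602 − 3538 = −936 kJ
ΔH_A − ΔH_B = +874 kJ, so reaction B has the more negative ΔH; |ΔH_A − ΔH_B| = 874 kJ.

Reaction B, by 874 kJ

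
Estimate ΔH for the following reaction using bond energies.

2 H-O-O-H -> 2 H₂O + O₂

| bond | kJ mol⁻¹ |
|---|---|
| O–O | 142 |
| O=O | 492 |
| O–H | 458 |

ΔH ≈ −208 kJ

Bonds broken (reactants):
  O–H: 4 × 458 = 1832
  O–O: 2 × 142 = 284
  Σ(broken) = 2116 kJ
Bonds formed (products):
  O–H: 4 × 458 = 1832
  O=O: 1 × 492 = 492
  Σ(formed) = 2324 kJ
ΔH = Σ(broken) − Σ(formed) = 2116 − 2324 = −208 kJ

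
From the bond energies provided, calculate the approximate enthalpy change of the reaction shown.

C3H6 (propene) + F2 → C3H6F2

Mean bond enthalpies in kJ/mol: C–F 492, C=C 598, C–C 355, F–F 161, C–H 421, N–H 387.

Bonds broken (reactants):
  C–C: 1 × 355 = 355
  C–H: 6 × 421 = 2526
  C=C: 1 × 598 = 598
  F–F: 1 × 161 = 161
  Σ(broken) = 3640 kJ
Bonds formed (products):
  C–C: 2 × 355 = 710
  C–F: 2 × 492 = 984
  C–H: 6 × 421 = 2526
  Σ(formed) = 4220 kJ
ΔH = Σ(broken) − Σ(formed) = 3640 − 4220 = −580 kJ

ΔH ≈ −580 kJ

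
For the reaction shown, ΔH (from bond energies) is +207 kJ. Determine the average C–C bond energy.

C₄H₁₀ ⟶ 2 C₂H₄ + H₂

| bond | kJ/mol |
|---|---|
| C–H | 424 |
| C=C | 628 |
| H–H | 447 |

Let D be the C–C bond energy.
Σ(broken) = 3×D + 10×424 = 4240 + 3D
Σ(formed) = 8×424 + 2×628 + 1×447 = 5095
ΔH = Σ(broken) − Σ(formed) = (4240 + 3D) − (5095) = −855 + 3D
Setting this equal to +207 kJ gives 3D = 1062, so D = 354 kJ/mol.

D(C–C) ≈ 354 kJ/mol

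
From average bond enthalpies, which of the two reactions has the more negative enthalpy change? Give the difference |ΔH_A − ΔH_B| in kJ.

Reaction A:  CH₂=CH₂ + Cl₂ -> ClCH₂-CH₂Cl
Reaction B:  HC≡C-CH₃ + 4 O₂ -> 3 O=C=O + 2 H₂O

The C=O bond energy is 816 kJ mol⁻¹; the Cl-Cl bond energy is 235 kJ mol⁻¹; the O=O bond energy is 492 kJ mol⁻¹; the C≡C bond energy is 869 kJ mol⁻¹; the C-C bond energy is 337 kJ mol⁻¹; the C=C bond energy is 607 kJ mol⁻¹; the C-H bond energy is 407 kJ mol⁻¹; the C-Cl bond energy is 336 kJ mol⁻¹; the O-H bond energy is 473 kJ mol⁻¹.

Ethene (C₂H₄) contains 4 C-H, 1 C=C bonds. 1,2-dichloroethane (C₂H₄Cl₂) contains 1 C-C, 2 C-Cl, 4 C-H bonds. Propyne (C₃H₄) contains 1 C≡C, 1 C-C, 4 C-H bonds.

Reaction A:
  Bonds broken (reactants):
    C-H: 4 × 407 = 1628
    C=C: 1 × 607 = 607
    Cl-Cl: 1 × 235 = 235
    Σ(broken) = 2470 kJ
  Bonds formed (products):
    C-C: 1 × 337 = 337
    C-Cl: 2 × 336 = 672
    C-H: 4 × 407 = 1628
    Σ(formed) = 2637 kJ
  ΔH_A = 2470 − 2637 = −167 kJ
Reaction B:
  Bonds broken (reactants):
    C≡C: 1 × 869 = 869
    C-C: 1 × 337 = 337
    C-H: 4 × 407 = 1628
    O=O: 4 × 492 = 1968
    Σ(broken) = 4802 kJ
  Bonds formed (products):
    C=O: 6 × 816 = 4896
    O-H: 4 × 473 = 1892
    Σ(formed) = 6788 kJ
  ΔH_B = 4802 − 6788 = −1986 kJ
ΔH_A − ΔH_B = +1819 kJ, so reaction B has the more negative ΔH; |ΔH_A − ΔH_B| = 1819 kJ.

Reaction B, by 1819 kJ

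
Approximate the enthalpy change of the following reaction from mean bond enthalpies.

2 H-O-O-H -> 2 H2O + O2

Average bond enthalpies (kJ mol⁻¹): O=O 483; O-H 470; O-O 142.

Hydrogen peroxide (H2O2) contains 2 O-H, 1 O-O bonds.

ΔH ≈ −199 kJ

Bonds broken (reactants):
  O-H: 4 × 470 = 1880
  O-O: 2 × 142 = 284
  Σ(broken) = 2164 kJ
Bonds formed (products):
  O-H: 4 × 470 = 1880
  O=O: 1 × 483 = 483
  Σ(formed) = 2363 kJ
ΔH = Σ(broken) − Σ(formed) = 2164 − 2363 = −199 kJ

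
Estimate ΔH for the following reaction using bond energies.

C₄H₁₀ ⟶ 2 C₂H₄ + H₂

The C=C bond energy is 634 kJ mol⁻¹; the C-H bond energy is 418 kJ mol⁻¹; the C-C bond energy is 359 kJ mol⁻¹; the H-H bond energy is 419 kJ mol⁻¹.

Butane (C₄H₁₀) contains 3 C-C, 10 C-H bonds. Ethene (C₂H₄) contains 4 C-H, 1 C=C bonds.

ΔH ≈ +226 kJ

Bonds broken (reactants):
  C-C: 3 × 359 = 1077
  C-H: 10 × 418 = 4180
  Σ(broken) = 5257 kJ
Bonds formed (products):
  C-H: 8 × 418 = 3344
  C=C: 2 × 634 = 1268
  H-H: 1 × 419 = 419
  Σ(formed) = 5031 kJ
ΔH = Σ(broken) − Σ(formed) = 5257 − 5031 = +226 kJ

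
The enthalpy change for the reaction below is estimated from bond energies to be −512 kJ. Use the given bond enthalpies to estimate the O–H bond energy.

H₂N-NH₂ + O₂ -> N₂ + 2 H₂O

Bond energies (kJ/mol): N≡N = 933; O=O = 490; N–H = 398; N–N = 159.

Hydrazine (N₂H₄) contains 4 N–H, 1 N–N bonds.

D(O–H) ≈ 455 kJ/mol

Let D be the O–H bond energy.
Σ(broken) = 4×398 + 1×159 + 1×490 = 2241
Σ(formed) = 1×933 + 4×D = 933 + 4D
ΔH = Σ(broken) − Σ(formed) = (2241) − (933 + 4D) = +1308 − 4D
Setting this equal to −512 kJ gives 4D = 1820, so D = 455 kJ/mol.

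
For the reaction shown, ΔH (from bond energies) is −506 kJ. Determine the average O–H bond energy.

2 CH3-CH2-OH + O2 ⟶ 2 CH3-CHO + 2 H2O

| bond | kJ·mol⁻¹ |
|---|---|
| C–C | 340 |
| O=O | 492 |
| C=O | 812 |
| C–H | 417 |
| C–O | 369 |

Let D be the O–H bond energy.
Σ(broken) = 2×340 + 10×417 + 2×369 + 2×D + 1×492 = 6080 + 2D
Σ(formed) = 2×340 + 8×417 + 2×812 + 4×D = 5640 + 4D
ΔH = Σ(broken) − Σ(formed) = (6080 + 2D) − (5640 + 4D) = +440 − 2D
Setting this equal to −506 kJ gives 2D = 946, so D = 473 kJ/mol.

D(O–H) ≈ 473 kJ/mol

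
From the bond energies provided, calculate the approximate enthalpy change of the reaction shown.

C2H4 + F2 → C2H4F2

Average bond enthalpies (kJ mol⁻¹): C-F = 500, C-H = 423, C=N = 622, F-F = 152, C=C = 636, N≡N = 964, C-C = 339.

Bonds broken (reactants):
  C-H: 4 × 423 = 1692
  C=C: 1 × 636 = 636
  F-F: 1 × 152 = 152
  Σ(broken) = 2480 kJ
Bonds formed (products):
  C-C: 1 × 339 = 339
  C-F: 2 × 500 = 1000
  C-H: 4 × 423 = 1692
  Σ(formed) = 3031 kJ
ΔH = Σ(broken) − Σ(formed) = 2480 − 3031 = −551 kJ

ΔH ≈ −551 kJ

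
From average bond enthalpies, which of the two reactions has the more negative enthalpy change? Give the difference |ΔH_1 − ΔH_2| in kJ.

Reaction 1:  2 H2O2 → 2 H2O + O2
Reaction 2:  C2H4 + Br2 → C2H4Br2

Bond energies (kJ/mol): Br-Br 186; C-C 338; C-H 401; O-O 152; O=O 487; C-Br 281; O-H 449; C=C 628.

Reaction 1:
  Bonds broken (reactants):
    O-H: 4 × 449 = 1796
    O-O: 2 × 152 = 304
    Σ(broken) = 2100 kJ
  Bonds formed (products):
    O-H: 4 × 449 = 1796
    O=O: 1 × 487 = 487
    Σ(formed) = 2283 kJ
  ΔH_1 = 2100 − 2283 = −183 kJ
Reaction 2:
  Bonds broken (reactants):
    Br-Br: 1 × 186 = 186
    C-H: 4 × 401 = 1604
    C=C: 1 × 628 = 628
    Σ(broken) = 2418 kJ
  Bonds formed (products):
    C-Br: 2 × 281 = 562
    C-C: 1 × 338 = 338
    C-H: 4 × 401 = 1604
    Σ(formed) = 2504 kJ
  ΔH_2 = 2418 − 2504 = −86 kJ
ΔH_1 − ΔH_2 = −97 kJ, so reaction 1 has the more negative ΔH; |ΔH_1 − ΔH_2| = 97 kJ.

Reaction 1, by 97 kJ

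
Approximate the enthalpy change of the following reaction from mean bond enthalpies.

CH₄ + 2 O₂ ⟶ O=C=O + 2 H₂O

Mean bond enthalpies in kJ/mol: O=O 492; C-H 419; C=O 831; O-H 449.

Bonds broken (reactants):
  C-H: 4 × 419 = 1676
  O=O: 2 × 492 = 984
  Σ(broken) = 2660 kJ
Bonds formed (products):
  C=O: 2 × 831 = 1662
  O-H: 4 × 449 = 1796
  Σ(formed) = 3458 kJ
ΔH = Σ(broken) − Σ(formed) = 2660 − 3458 = −798 kJ

ΔH ≈ −798 kJ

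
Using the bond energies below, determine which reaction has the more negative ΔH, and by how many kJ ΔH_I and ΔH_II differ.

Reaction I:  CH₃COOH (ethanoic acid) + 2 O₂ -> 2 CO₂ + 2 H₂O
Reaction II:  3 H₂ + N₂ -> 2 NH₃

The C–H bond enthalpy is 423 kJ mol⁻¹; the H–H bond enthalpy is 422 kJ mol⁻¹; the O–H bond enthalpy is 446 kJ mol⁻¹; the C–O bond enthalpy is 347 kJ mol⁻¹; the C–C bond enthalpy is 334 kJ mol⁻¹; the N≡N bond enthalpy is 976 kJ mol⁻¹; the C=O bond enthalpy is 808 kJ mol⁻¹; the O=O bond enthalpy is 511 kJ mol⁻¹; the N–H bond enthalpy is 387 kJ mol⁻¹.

Reaction I:
  Bonds broken (reactants):
    C–C: 1 × 334 = 334
    C–H: 3 × 423 = 1269
    C–O: 1 × 347 = 347
    C=O: 1 × 808 = 808
    O–H: 1 × 446 = 446
    O=O: 2 × 511 = 1022
    Σ(broken) = 4226 kJ
  Bonds formed (products):
    C=O: 4 × 808 = 3232
    O–H: 4 × 446 = 1784
    Σ(formed) = 5016 kJ
  ΔH_I = 4226 − 5016 = −790 kJ
Reaction II:
  Bonds broken (reactants):
    H–H: 3 × 422 = 1266
    N≡N: 1 × 976 = 976
    Σ(broken) = 2242 kJ
  Bonds formed (products):
    N–H: 6 × 387 = 2322
    Σ(formed) = 2322 kJ
  ΔH_II = 2242 − 2322 = −80 kJ
ΔH_I − ΔH_II = −710 kJ, so reaction I has the more negative ΔH; |ΔH_I − ΔH_II| = 710 kJ.

Reaction I, by 710 kJ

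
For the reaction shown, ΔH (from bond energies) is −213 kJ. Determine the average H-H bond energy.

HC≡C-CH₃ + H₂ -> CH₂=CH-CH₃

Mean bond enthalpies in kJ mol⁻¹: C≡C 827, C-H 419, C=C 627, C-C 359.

Let D be the H-H bond energy.
Σ(broken) = 1×827 + 1×359 + 4×419 + 1×D = 2862 + D
Σ(formed) = 1×359 + 6×419 + 1×627 = 3500
ΔH = Σ(broken) − Σ(formed) = (2862 + D) − (3500) = −638 + D
Setting this equal to −213 kJ gives D = 425 kJ/mol.

D(H-H) ≈ 425 kJ/mol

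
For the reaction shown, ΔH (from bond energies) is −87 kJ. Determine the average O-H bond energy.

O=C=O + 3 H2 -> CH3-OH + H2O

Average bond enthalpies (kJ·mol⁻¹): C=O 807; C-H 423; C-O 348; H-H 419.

Let D be the O-H bond energy.
Σ(broken) = 2×807 + 3×419 = 2871
Σ(formed) = 3×423 + 1×348 + 3×D = 1617 + 3D
ΔH = Σ(broken) − Σ(formed) = (2871) − (1617 + 3D) = +1254 − 3D
Setting this equal to −87 kJ gives 3D = 1341, so D = 447 kJ/mol.

D(O-H) ≈ 447 kJ/mol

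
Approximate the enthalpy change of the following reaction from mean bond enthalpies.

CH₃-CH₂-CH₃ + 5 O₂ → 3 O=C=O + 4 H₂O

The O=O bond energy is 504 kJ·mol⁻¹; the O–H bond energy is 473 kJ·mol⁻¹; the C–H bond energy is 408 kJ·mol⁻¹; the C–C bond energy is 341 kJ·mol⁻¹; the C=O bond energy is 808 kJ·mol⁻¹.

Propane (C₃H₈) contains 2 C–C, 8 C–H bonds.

Bonds broken (reactants):
  C–C: 2 × 341 = 682
  C–H: 8 × 408 = 3264
  O=O: 5 × 504 = 2520
  Σ(broken) = 6466 kJ
Bonds formed (products):
  C=O: 6 × 808 = 4848
  O–H: 8 × 473 = 3784
  Σ(formed) = 8632 kJ
ΔH = Σ(broken) − Σ(formed) = 6466 − 8632 = −2166 kJ

ΔH ≈ −2166 kJ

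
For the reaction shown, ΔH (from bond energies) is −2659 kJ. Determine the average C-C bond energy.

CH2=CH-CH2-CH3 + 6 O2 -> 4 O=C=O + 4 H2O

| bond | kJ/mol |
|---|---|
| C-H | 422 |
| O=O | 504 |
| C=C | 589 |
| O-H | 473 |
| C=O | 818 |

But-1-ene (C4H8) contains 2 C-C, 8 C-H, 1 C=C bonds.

Let D be the C-C bond energy.
Σ(broken) = 2×D + 8×422 + 1×589 + 6×504 = 6989 + 2D
Σ(formed) = 8×818 + 8×473 = 10328
ΔH = Σ(broken) − Σ(formed) = (6989 + 2D) − (10328) = −3339 + 2D
Setting this equal to −2659 kJ gives 2D = 680, so D = 340 kJ/mol.

D(C-C) ≈ 340 kJ/mol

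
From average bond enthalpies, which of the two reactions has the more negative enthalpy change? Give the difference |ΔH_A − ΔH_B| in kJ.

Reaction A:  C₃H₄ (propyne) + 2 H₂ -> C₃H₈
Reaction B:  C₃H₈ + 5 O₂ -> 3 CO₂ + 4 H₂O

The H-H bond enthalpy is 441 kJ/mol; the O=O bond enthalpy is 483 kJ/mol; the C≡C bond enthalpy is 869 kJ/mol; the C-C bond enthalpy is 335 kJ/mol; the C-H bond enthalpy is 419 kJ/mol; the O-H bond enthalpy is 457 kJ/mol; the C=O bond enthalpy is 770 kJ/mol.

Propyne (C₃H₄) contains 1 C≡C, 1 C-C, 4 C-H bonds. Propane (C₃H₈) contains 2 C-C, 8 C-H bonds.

Reaction A:
  Bonds broken (reactants):
    C≡C: 1 × 869 = 869
    C-C: 1 × 335 = 335
    C-H: 4 × 419 = 1676
    H-H: 2 × 441 = 882
    Σ(broken) = 3762 kJ
  Bonds formed (products):
    C-C: 2 × 335 = 670
    C-H: 8 × 419 = 3352
    Σ(formed) = 4022 kJ
  ΔH_A = 3762 − 4022 = −260 kJ
Reaction B:
  Bonds broken (reactants):
    C-C: 2 × 335 = 670
    C-H: 8 × 419 = 3352
    O=O: 5 × 483 = 2415
    Σ(broken) = 6437 kJ
  Bonds formed (products):
    C=O: 6 × 770 = 4620
    O-H: 8 × 457 = 3656
    Σ(formed) = 8276 kJ
  ΔH_B = 6437 − 8276 = −1839 kJ
ΔH_A − ΔH_B = +1579 kJ, so reaction B has the more negative ΔH; |ΔH_A − ΔH_B| = 1579 kJ.

Reaction B, by 1579 kJ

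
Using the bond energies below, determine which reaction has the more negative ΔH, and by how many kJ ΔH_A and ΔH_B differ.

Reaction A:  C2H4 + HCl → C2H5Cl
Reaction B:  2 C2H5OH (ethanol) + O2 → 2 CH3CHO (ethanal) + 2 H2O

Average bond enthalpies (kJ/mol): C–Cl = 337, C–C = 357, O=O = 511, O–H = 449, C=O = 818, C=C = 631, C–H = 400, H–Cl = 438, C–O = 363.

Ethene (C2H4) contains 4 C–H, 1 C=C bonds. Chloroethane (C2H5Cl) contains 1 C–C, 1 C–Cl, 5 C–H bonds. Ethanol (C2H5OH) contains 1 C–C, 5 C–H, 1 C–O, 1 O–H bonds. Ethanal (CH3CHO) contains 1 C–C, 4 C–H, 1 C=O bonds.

Reaction B, by 472 kJ

Reaction A:
  Bonds broken (reactants):
    C–H: 4 × 400 = 1600
    C=C: 1 × 631 = 631
    H–Cl: 1 × 438 = 438
    Σ(broken) = 2669 kJ
  Bonds formed (products):
    C–C: 1 × 357 = 357
    C–Cl: 1 × 337 = 337
    C–H: 5 × 400 = 2000
    Σ(formed) = 2694 kJ
  ΔH_A = 2669 − 2694 = −25 kJ
Reaction B:
  Bonds broken (reactants):
    C–C: 2 × 357 = 714
    C–H: 10 × 400 = 4000
    C–O: 2 × 363 = 726
    O–H: 2 × 449 = 898
    O=O: 1 × 511 = 511
    Σ(broken) = 6849 kJ
  Bonds formed (products):
    C–C: 2 × 357 = 714
    C–H: 8 × 400 = 3200
    C=O: 2 × 818 = 1636
    O–H: 4 × 449 = 1796
    Σ(formed) = 7346 kJ
  ΔH_B = 6849 − 7346 = −497 kJ
ΔH_A − ΔH_B = +472 kJ, so reaction B has the more negative ΔH; |ΔH_A − ΔH_B| = 472 kJ.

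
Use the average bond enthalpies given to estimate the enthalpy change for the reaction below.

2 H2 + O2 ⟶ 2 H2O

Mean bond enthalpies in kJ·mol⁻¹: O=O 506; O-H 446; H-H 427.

ΔH ≈ −424 kJ

Bonds broken (reactants):
  H-H: 2 × 427 = 854
  O=O: 1 × 506 = 506
  Σ(broken) = 1360 kJ
Bonds formed (products):
  O-H: 4 × 446 = 1784
  Σ(formed) = 1784 kJ
ΔH = Σ(broken) − Σ(formed) = 1360 − 1784 = −424 kJ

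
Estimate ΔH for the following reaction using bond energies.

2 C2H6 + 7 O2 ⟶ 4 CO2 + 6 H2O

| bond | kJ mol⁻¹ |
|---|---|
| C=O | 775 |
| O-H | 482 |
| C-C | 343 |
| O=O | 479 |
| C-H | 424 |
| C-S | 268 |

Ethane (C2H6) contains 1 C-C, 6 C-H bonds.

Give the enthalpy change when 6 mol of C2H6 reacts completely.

ΔH = −8571 kJ

Bonds broken (reactants):
  C-C: 2 × 343 = 686
  C-H: 12 × 424 = 5088
  O=O: 7 × 479 = 3353
  Σ(broken) = 9127 kJ
Bonds formed (products):
  C=O: 8 × 775 = 6200
  O-H: 12 × 482 = 5784
  Σ(formed) = 11984 kJ
ΔH = Σ(broken) − Σ(formed) = 9127 − 11984 = −2857 kJ
For 3× the reaction as written: 3 × (−2857) = −8571 kJ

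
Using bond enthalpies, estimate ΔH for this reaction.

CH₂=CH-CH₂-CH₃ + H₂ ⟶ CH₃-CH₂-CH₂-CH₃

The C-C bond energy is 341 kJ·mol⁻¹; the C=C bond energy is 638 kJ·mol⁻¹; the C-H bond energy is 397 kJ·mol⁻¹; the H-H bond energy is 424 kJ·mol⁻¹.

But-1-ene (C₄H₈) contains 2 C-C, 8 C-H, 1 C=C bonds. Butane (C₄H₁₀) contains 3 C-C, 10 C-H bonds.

ΔH ≈ −73 kJ

Bonds broken (reactants):
  C-C: 2 × 341 = 682
  C-H: 8 × 397 = 3176
  C=C: 1 × 638 = 638
  H-H: 1 × 424 = 424
  Σ(broken) = 4920 kJ
Bonds formed (products):
  C-C: 3 × 341 = 1023
  C-H: 10 × 397 = 3970
  Σ(formed) = 4993 kJ
ΔH = Σ(broken) − Σ(formed) = 4920 − 4993 = −73 kJ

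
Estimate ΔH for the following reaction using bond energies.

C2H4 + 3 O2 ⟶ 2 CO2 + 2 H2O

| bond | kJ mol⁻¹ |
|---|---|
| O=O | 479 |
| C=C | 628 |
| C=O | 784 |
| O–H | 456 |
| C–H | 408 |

ΔH ≈ −1263 kJ

Bonds broken (reactants):
  C–H: 4 × 408 = 1632
  C=C: 1 × 628 = 628
  O=O: 3 × 479 = 1437
  Σ(broken) = 3697 kJ
Bonds formed (products):
  C=O: 4 × 784 = 3136
  O–H: 4 × 456 = 1824
  Σ(formed) = 4960 kJ
ΔH = Σ(broken) − Σ(formed) = 3697 − 4960 = −1263 kJ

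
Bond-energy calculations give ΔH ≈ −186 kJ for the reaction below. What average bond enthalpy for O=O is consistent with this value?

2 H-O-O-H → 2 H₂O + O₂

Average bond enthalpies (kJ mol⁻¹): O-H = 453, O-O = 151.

Let D be the O=O bond energy.
Σ(broken) = 4×453 + 2×151 = 2114
Σ(formed) = 4×453 + 1×D = 1812 + D
ΔH = Σ(broken) − Σ(formed) = (2114) − (1812 + D) = +302 − D
Setting this equal to −186 kJ gives D = 488 kJ/mol.

D(O=O) ≈ 488 kJ/mol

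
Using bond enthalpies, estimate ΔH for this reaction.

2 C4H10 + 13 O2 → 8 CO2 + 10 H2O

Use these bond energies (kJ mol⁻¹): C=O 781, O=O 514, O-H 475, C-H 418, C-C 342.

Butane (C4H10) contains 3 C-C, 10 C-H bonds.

Bonds broken (reactants):
  C-C: 6 × 342 = 2052
  C-H: 20 × 418 = 8360
  O=O: 13 × 514 = 6682
  Σ(broken) = 17094 kJ
Bonds formed (products):
  C=O: 16 × 781 = 12496
  O-H: 20 × 475 = 9500
  Σ(formed) = 21996 kJ
ΔH = Σ(broken) − Σ(formed) = 17094 − 21996 = −4902 kJ

ΔH ≈ −4902 kJ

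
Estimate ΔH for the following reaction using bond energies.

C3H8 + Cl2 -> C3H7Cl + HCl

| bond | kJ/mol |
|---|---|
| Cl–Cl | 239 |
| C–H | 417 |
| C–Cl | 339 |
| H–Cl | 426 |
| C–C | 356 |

ΔH ≈ −109 kJ

Bonds broken (reactants):
  C–C: 2 × 356 = 712
  C–H: 8 × 417 = 3336
  Cl–Cl: 1 × 239 = 239
  Σ(broken) = 4287 kJ
Bonds formed (products):
  C–C: 2 × 356 = 712
  C–Cl: 1 × 339 = 339
  C–H: 7 × 417 = 2919
  H–Cl: 1 × 426 = 426
  Σ(formed) = 4396 kJ
ΔH = Σ(broken) − Σ(formed) = 4287 − 4396 = −109 kJ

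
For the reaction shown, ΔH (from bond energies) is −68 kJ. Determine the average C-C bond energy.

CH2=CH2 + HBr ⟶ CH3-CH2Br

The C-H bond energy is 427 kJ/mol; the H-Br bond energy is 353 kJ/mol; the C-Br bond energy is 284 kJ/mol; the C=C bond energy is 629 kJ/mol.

Let D be the C-C bond energy.
Σ(broken) = 4×427 + 1×629 + 1×353 = 2690
Σ(formed) = 1×284 + 1×D + 5×427 = 2419 + D
ΔH = Σ(broken) − Σ(formed) = (2690) − (2419 + D) = +271 − D
Setting this equal to −68 kJ gives D = 339 kJ/mol.

D(C-C) ≈ 339 kJ/mol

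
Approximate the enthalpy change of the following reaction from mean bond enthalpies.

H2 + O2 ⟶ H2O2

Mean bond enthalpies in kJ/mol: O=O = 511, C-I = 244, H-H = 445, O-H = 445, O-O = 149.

ΔH ≈ −83 kJ

Bonds broken (reactants):
  H-H: 1 × 445 = 445
  O=O: 1 × 511 = 511
  Σ(broken) = 956 kJ
Bonds formed (products):
  O-H: 2 × 445 = 890
  O-O: 1 × 149 = 149
  Σ(formed) = 1039 kJ
ΔH = Σ(broken) − Σ(formed) = 956 − 1039 = −83 kJ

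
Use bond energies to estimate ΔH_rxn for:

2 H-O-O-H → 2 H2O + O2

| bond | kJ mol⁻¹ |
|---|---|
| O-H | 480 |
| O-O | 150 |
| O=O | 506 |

ΔH ≈ −206 kJ

Bonds broken (reactants):
  O-H: 4 × 480 = 1920
  O-O: 2 × 150 = 300
  Σ(broken) = 2220 kJ
Bonds formed (products):
  O-H: 4 × 480 = 1920
  O=O: 1 × 506 = 506
  Σ(formed) = 2426 kJ
ΔH = Σ(broken) − Σ(formed) = 2220 − 2426 = −206 kJ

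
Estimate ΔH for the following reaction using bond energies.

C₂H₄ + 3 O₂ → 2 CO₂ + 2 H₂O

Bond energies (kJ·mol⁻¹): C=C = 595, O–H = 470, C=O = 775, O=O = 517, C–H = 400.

Bonds broken (reactants):
  C–H: 4 × 400 = 1600
  C=C: 1 × 595 = 595
  O=O: 3 × 517 = 1551
  Σ(broken) = 3746 kJ
Bonds formed (products):
  C=O: 4 × 775 = 3100
  O–H: 4 × 470 = 1880
  Σ(formed) = 4980 kJ
ΔH = Σ(broken) − Σ(formed) = 3746 − 4980 = −1234 kJ

ΔH ≈ −1234 kJ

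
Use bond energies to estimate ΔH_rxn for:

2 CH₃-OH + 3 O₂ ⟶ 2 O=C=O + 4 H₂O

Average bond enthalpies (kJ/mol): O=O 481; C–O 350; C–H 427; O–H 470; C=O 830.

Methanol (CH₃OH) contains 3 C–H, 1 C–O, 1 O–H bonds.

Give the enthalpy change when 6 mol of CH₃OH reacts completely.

Bonds broken (reactants):
  C–H: 6 × 427 = 2562
  C–O: 2 × 350 = 700
  O–H: 2 × 470 = 940
  O=O: 3 × 481 = 1443
  Σ(broken) = 5645 kJ
Bonds formed (products):
  C=O: 4 × 830 = 3320
  O–H: 8 × 470 = 3760
  Σ(formed) = 7080 kJ
ΔH = Σ(broken) − Σ(formed) = 5645 − 7080 = −1435 kJ
For 3× the reaction as written: 3 × (−1435) = −4305 kJ

ΔH = −4305 kJ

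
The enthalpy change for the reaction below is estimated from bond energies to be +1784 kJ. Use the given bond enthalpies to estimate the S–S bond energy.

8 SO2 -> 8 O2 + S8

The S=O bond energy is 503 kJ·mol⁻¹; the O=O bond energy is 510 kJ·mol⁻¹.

Let D be the S–S bond energy.
Σ(broken) = 16×503 = 8048
Σ(formed) = 8×510 + 8×D = 4080 + 8D
ΔH = Σ(broken) − Σ(formed) = (8048) − (4080 + 8D) = +3968 − 8D
Setting this equal to +1784 kJ gives 8D = 2184, so D = 273 kJ/mol.

D(S–S) ≈ 273 kJ/mol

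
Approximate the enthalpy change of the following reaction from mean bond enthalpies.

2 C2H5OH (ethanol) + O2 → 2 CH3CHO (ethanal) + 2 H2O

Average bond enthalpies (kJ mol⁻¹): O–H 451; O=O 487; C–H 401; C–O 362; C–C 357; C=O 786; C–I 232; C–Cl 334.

Bonds broken (reactants):
  C–C: 2 × 357 = 714
  C–H: 10 × 401 = 4010
  C–O: 2 × 362 = 724
  O–H: 2 × 451 = 902
  O=O: 1 × 487 = 487
  Σ(broken) = 6837 kJ
Bonds formed (products):
  C–C: 2 × 357 = 714
  C–H: 8 × 401 = 3208
  C=O: 2 × 786 = 1572
  O–H: 4 × 451 = 1804
  Σ(formed) = 7298 kJ
ΔH = Σ(broken) − Σ(formed) = 6837 − 7298 = −461 kJ

ΔH ≈ −461 kJ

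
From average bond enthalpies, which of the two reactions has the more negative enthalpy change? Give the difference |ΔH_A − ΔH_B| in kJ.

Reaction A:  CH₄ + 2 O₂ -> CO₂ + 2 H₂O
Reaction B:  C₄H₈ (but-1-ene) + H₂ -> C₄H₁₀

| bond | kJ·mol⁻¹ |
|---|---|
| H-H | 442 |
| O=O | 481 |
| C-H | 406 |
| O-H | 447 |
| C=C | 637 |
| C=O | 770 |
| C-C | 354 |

Reaction A, by 655 kJ

Reaction A:
  Bonds broken (reactants):
    C-H: 4 × 406 = 1624
    O=O: 2 × 481 = 962
    Σ(broken) = 2586 kJ
  Bonds formed (products):
    C=O: 2 × 770 = 1540
    O-H: 4 × 447 = 1788
    Σ(formed) = 3328 kJ
  ΔH_A = 2586 − 3328 = −742 kJ
Reaction B:
  Bonds broken (reactants):
    C-C: 2 × 354 = 708
    C-H: 8 × 406 = 3248
    C=C: 1 × 637 = 637
    H-H: 1 × 442 = 442
    Σ(broken) = 5035 kJ
  Bonds formed (products):
    C-C: 3 × 354 = 1062
    C-H: 10 × 406 = 4060
    Σ(formed) = 5122 kJ
  ΔH_B = 5035 − 5122 = −87 kJ
ΔH_A − ΔH_B = −655 kJ, so reaction A has the more negative ΔH; |ΔH_A − ΔH_B| = 655 kJ.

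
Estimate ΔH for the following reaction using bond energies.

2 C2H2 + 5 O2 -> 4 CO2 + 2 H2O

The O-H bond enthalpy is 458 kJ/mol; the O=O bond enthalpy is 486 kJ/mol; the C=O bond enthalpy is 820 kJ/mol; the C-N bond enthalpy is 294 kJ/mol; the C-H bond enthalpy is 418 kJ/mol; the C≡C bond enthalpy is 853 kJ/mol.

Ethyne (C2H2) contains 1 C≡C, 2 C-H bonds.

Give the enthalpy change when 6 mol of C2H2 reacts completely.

Bonds broken (reactants):
  C≡C: 2 × 853 = 1706
  C-H: 4 × 418 = 1672
  O=O: 5 × 486 = 2430
  Σ(broken) = 5808 kJ
Bonds formed (products):
  C=O: 8 × 820 = 6560
  O-H: 4 × 458 = 1832
  Σ(formed) = 8392 kJ
ΔH = Σ(broken) − Σ(formed) = 5808 − 8392 = −2584 kJ
For 3× the reaction as written: 3 × (−2584) = −7752 kJ

ΔH = −7752 kJ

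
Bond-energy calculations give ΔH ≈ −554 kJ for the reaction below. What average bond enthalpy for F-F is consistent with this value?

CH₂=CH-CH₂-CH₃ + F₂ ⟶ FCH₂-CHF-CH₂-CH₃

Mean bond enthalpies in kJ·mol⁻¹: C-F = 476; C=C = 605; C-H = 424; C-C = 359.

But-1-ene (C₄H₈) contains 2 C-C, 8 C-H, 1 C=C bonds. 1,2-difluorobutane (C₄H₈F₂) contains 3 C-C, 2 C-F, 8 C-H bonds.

Let D be the F-F bond energy.
Σ(broken) = 2×359 + 8×424 + 1×605 + 1×D = 4715 + D
Σ(formed) = 3×359 + 2×476 + 8×424 = 5421
ΔH = Σ(broken) − Σ(formed) = (4715 + D) − (5421) = −706 + D
Setting this equal to −554 kJ gives D = 152 kJ/mol.

D(F-F) ≈ 152 kJ/mol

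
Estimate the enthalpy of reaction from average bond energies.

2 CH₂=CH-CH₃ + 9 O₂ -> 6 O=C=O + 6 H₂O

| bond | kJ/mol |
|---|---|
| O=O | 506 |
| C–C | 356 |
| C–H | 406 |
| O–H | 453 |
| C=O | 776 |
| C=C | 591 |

Bonds broken (reactants):
  C–C: 2 × 356 = 712
  C–H: 12 × 406 = 4872
  C=C: 2 × 591 = 1182
  O=O: 9 × 506 = 4554
  Σ(broken) = 11320 kJ
Bonds formed (products):
  C=O: 12 × 776 = 9312
  O–H: 12 × 453 = 5436
  Σ(formed) = 14748 kJ
ΔH = Σ(broken) − Σ(formed) = 11320 − 14748 = −3428 kJ

ΔH ≈ −3428 kJ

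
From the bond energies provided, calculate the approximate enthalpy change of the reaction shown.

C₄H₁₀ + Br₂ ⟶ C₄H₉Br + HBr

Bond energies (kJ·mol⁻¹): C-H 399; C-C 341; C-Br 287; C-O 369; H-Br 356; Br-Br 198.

ΔH ≈ −46 kJ

Bonds broken (reactants):
  Br-Br: 1 × 198 = 198
  C-C: 3 × 341 = 1023
  C-H: 10 × 399 = 3990
  Σ(broken) = 5211 kJ
Bonds formed (products):
  C-Br: 1 × 287 = 287
  C-C: 3 × 341 = 1023
  C-H: 9 × 399 = 3591
  H-Br: 1 × 356 = 356
  Σ(formed) = 5257 kJ
ΔH = Σ(broken) − Σ(formed) = 5211 − 5257 = −46 kJ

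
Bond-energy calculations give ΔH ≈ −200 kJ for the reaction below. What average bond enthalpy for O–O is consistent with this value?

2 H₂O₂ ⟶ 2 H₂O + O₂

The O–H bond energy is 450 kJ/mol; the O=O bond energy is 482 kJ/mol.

D(O–O) ≈ 141 kJ/mol

Let D be the O–O bond energy.
Σ(broken) = 4×450 + 2×D = 1800 + 2D
Σ(formed) = 4×450 + 1×482 = 2282
ΔH = Σ(broken) − Σ(formed) = (1800 + 2D) − (2282) = −482 + 2D
Setting this equal to −200 kJ gives 2D = 282, so D = 141 kJ/mol.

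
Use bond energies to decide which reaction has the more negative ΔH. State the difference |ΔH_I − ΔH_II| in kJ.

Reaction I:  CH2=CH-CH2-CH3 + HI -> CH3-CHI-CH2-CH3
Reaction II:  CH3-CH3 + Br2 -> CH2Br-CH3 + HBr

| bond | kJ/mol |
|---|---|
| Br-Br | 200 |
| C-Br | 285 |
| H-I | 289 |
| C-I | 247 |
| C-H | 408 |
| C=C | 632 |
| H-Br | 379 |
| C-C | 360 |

Reaction I, by 38 kJ

Reaction I:
  Bonds broken (reactants):
    C-C: 2 × 360 = 720
    C-H: 8 × 408 = 3264
    C=C: 1 × 632 = 632
    H-I: 1 × 289 = 289
    Σ(broken) = 4905 kJ
  Bonds formed (products):
    C-C: 3 × 360 = 1080
    C-H: 9 × 408 = 3672
    C-I: 1 × 247 = 247
    Σ(formed) = 4999 kJ
  ΔH_I = 4905 − 4999 = −94 kJ
Reaction II:
  Bonds broken (reactants):
    Br-Br: 1 × 200 = 200
    C-C: 1 × 360 = 360
    C-H: 6 × 408 = 2448
    Σ(broken) = 3008 kJ
  Bonds formed (products):
    C-Br: 1 × 285 = 285
    C-C: 1 × 360 = 360
    C-H: 5 × 408 = 2040
    H-Br: 1 × 379 = 379
    Σ(formed) = 3064 kJ
  ΔH_II = 3008 − 3064 = −56 kJ
ΔH_I − ΔH_II = −38 kJ, so reaction I has the more negative ΔH; |ΔH_I − ΔH_II| = 38 kJ.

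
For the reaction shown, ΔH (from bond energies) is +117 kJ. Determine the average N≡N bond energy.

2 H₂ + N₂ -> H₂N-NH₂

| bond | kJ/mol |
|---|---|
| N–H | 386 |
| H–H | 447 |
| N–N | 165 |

Let D be the N≡N bond energy.
Σ(broken) = 2×447 + 1×D = 894 + D
Σ(formed) = 4×386 + 1×165 = 1709
ΔH = Σ(broken) − Σ(formed) = (894 + D) − (1709) = −815 + D
Setting this equal to +117 kJ gives D = 932 kJ/mol.

D(N≡N) ≈ 932 kJ/mol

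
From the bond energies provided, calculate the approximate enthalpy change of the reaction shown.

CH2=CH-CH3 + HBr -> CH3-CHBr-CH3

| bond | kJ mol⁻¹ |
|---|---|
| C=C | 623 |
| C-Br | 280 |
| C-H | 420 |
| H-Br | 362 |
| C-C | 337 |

Bonds broken (reactants):
  C-C: 1 × 337 = 337
  C-H: 6 × 420 = 2520
  C=C: 1 × 623 = 623
  H-Br: 1 × 362 = 362
  Σ(broken) = 3842 kJ
Bonds formed (products):
  C-Br: 1 × 280 = 280
  C-C: 2 × 337 = 674
  C-H: 7 × 420 = 2940
  Σ(formed) = 3894 kJ
ΔH = Σ(broken) − Σ(formed) = 3842 − 3894 = −52 kJ

ΔH ≈ −52 kJ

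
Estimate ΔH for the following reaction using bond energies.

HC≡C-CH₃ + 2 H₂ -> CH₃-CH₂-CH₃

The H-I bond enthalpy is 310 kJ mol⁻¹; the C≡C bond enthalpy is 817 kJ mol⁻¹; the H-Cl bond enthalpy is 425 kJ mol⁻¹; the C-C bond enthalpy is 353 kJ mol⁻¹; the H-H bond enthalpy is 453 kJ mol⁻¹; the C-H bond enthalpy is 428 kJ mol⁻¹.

Bonds broken (reactants):
  C≡C: 1 × 817 = 817
  C-C: 1 × 353 = 353
  C-H: 4 × 428 = 1712
  H-H: 2 × 453 = 906
  Σ(broken) = 3788 kJ
Bonds formed (products):
  C-C: 2 × 353 = 706
  C-H: 8 × 428 = 3424
  Σ(formed) = 4130 kJ
ΔH = Σ(broken) − Σ(formed) = 3788 − 4130 = −342 kJ

ΔH ≈ −342 kJ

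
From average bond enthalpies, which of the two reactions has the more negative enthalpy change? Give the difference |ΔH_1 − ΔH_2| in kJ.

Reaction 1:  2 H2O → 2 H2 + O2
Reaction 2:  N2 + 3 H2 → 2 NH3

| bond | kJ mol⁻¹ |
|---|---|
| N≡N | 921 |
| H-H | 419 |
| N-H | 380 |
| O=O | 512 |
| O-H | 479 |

Reaction 1:
  Bonds broken (reactants):
    O-H: 4 × 479 = 1916
    Σ(broken) = 1916 kJ
  Bonds formed (products):
    H-H: 2 × 419 = 838
    O=O: 1 × 512 = 512
    Σ(formed) = 1350 kJ
  ΔH_1 = 1916 − 1350 = +566 kJ
Reaction 2:
  Bonds broken (reactants):
    H-H: 3 × 419 = 1257
    N≡N: 1 × 921 = 921
    Σ(broken) = 2178 kJ
  Bonds formed (products):
    N-H: 6 × 380 = 2280
    Σ(formed) = 2280 kJ
  ΔH_2 = 2178 − 2280 = −102 kJ
ΔH_1 − ΔH_2 = +668 kJ, so reaction 2 has the more negative ΔH; |ΔH_1 − ΔH_2| = 668 kJ.

Reaction 2, by 668 kJ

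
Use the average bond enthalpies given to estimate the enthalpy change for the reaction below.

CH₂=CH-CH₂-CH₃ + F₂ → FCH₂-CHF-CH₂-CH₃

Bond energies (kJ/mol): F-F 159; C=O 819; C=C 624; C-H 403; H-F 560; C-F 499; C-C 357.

ΔH ≈ −572 kJ

Bonds broken (reactants):
  C-C: 2 × 357 = 714
  C-H: 8 × 403 = 3224
  C=C: 1 × 624 = 624
  F-F: 1 × 159 = 159
  Σ(broken) = 4721 kJ
Bonds formed (products):
  C-C: 3 × 357 = 1071
  C-F: 2 × 499 = 998
  C-H: 8 × 403 = 3224
  Σ(formed) = 5293 kJ
ΔH = Σ(broken) − Σ(formed) = 4721 − 5293 = −572 kJ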